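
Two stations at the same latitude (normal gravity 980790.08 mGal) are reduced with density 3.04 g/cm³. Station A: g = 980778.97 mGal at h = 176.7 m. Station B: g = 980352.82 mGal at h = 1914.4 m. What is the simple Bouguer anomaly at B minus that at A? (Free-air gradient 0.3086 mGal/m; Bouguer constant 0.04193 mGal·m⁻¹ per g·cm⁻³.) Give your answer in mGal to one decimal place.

-111.4

Δg_SB(A) = 980778.97 − 980790.08 + 0.3086×176.7 − 0.04193×3.04×176.7 = 20.90 mGal
Δg_SB(B) = 980352.82 − 980790.08 + 0.3086×1914.4 − 0.04193×3.04×1914.4 = -90.50 mGal
Difference = -90.50 − (20.90) = -111.40 mGal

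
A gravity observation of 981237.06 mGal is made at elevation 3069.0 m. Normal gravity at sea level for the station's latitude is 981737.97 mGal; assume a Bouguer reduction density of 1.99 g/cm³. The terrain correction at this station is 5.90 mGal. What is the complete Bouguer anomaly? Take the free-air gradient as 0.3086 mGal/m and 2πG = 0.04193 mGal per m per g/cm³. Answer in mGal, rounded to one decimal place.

Free-air correction = 0.3086 × 3069.0 = 947.09 mGal
Free-air anomaly = 981237.06 − 981737.97 + (947.09) = 446.18 mGal
Bouguer slab correction = 0.04193 × 1.99 × 3069.0 = 256.08 mGal
Simple Bouguer anomaly = 446.18 − (256.08) = 190.10 mGal
Complete Bouguer anomaly = 190.10 + 5.90 = 196.00 mGal

196.0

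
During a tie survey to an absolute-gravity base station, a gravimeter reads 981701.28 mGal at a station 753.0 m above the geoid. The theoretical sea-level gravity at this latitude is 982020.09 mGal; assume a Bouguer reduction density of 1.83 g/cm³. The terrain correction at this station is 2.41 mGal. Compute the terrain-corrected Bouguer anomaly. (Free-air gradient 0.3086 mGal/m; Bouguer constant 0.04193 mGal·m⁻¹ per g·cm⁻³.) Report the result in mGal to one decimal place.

-141.8

Free-air correction = 0.3086 × 753.0 = 232.38 mGal
Free-air anomaly = 981701.28 − 982020.09 + (232.38) = -86.43 mGal
Bouguer slab correction = 0.04193 × 1.83 × 753.0 = 57.78 mGal
Simple Bouguer anomaly = -86.43 − (57.78) = -144.21 mGal
Complete Bouguer anomaly = -144.21 + 2.41 = -141.80 mGal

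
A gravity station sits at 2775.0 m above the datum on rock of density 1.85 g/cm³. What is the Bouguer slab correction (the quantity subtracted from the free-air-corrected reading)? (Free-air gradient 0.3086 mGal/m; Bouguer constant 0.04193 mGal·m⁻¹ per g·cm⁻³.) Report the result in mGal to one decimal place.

215.3

Bouguer slab correction = 0.04193 × 1.85 × 2775.0 = 215.3 mGal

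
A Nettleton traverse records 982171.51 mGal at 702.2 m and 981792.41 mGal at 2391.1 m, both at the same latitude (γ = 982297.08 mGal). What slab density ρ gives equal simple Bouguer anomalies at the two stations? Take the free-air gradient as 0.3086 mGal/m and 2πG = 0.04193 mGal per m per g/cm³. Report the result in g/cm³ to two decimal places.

Δg_obs = 981792.41 − 982171.51 = -379.10 mGal over Δh = 2391.1 − 702.2 = 1688.9 m
Equal Bouguer anomalies ⇒ Δg_obs + (0.3086 − 0.04193ρ)·Δh = 0
0.3086 − 0.04193ρ = −Δg_obs/Δh = 0.22447
ρ = (0.3086 − 0.22447) / 0.04193 = 2.01 g/cm³

2.01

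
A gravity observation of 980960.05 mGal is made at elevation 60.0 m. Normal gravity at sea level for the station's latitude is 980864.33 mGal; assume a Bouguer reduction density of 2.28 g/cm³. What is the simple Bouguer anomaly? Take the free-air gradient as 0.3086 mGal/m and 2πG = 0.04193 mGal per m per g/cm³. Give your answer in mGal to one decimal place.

Free-air correction = 0.3086 × 60.0 = 18.52 mGal
Free-air anomaly = 980960.05 − 980864.33 + (18.52) = 114.24 mGal
Bouguer slab correction = 0.04193 × 2.28 × 60.0 = 5.74 mGal
Simple Bouguer anomaly = 114.24 − (5.74) = 108.50 mGal

108.5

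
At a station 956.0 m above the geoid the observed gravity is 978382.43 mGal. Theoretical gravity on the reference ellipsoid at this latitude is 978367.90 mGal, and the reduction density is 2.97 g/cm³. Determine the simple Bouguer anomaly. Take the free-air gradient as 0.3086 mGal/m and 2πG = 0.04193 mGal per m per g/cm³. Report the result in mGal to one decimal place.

Free-air correction = 0.3086 × 956.0 = 295.02 mGal
Free-air anomaly = 978382.43 − 978367.90 + (295.02) = 309.55 mGal
Bouguer slab correction = 0.04193 × 2.97 × 956.0 = 119.05 mGal
Simple Bouguer anomaly = 309.55 − (119.05) = 190.50 mGal

190.5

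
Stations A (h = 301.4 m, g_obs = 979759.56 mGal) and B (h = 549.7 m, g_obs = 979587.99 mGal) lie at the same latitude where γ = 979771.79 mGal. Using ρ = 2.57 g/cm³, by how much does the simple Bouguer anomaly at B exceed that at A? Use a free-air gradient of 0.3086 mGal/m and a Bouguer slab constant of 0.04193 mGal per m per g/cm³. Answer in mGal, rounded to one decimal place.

-121.7

Δg_SB(A) = 979759.56 − 979771.79 + 0.3086×301.4 − 0.04193×2.57×301.4 = 48.30 mGal
Δg_SB(B) = 979587.99 − 979771.79 + 0.3086×549.7 − 0.04193×2.57×549.7 = -73.40 mGal
Difference = -73.40 − (48.30) = -121.70 mGal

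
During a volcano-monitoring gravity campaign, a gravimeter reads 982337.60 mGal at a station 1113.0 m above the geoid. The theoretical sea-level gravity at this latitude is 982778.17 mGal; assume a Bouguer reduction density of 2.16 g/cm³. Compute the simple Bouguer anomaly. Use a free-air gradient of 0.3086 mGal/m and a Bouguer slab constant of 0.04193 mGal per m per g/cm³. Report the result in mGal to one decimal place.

Free-air correction = 0.3086 × 1113.0 = 343.47 mGal
Free-air anomaly = 982337.60 − 982778.17 + (343.47) = -97.10 mGal
Bouguer slab correction = 0.04193 × 2.16 × 1113.0 = 100.80 mGal
Simple Bouguer anomaly = -97.10 − (100.80) = -197.90 mGal

-197.9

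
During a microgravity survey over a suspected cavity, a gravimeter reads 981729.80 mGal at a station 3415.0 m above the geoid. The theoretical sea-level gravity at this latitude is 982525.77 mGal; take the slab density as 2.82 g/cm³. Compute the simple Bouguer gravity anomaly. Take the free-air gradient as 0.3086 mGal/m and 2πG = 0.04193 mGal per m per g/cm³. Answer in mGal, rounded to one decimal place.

-145.9

Free-air correction = 0.3086 × 3415.0 = 1053.87 mGal
Free-air anomaly = 981729.80 − 982525.77 + (1053.87) = 257.90 mGal
Bouguer slab correction = 0.04193 × 2.82 × 3415.0 = 403.80 mGal
Simple Bouguer anomaly = 257.90 − (403.80) = -145.90 mGal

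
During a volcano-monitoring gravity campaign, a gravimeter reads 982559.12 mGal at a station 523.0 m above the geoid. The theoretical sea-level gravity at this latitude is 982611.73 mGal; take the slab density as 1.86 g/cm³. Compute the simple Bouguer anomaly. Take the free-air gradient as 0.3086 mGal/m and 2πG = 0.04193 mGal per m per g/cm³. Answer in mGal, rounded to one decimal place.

68.0

Free-air correction = 0.3086 × 523.0 = 161.40 mGal
Free-air anomaly = 982559.12 − 982611.73 + (161.40) = 108.79 mGal
Bouguer slab correction = 0.04193 × 1.86 × 523.0 = 40.79 mGal
Simple Bouguer anomaly = 108.79 − (40.79) = 68.00 mGal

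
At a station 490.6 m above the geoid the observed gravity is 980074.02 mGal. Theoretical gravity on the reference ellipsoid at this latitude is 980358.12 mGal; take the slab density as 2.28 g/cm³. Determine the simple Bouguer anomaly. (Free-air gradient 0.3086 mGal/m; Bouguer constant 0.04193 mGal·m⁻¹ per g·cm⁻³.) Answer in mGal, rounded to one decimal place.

Free-air correction = 0.3086 × 490.6 = 151.40 mGal
Free-air anomaly = 980074.02 − 980358.12 + (151.40) = -132.70 mGal
Bouguer slab correction = 0.04193 × 2.28 × 490.6 = 46.90 mGal
Simple Bouguer anomaly = -132.70 − (46.90) = -179.60 mGal

-179.6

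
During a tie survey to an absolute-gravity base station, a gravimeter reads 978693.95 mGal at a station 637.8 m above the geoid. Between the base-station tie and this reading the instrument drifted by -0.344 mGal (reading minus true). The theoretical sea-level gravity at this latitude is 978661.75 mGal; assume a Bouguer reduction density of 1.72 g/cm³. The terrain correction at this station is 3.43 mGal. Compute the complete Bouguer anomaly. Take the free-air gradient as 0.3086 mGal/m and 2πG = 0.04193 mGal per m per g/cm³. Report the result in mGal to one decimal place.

186.8

Drift-corrected reading = 978693.95 − (-0.344) = 978694.294 mGal
Free-air correction = 0.3086 × 637.8 = 196.83 mGal
Free-air anomaly = 978694.294 − 978661.75 + (196.83) = 229.374 mGal
Bouguer slab correction = 0.04193 × 1.72 × 637.8 = 46.00 mGal
Simple Bouguer anomaly = 229.374 − (46.00) = 183.374 mGal
Complete Bouguer anomaly = 183.374 + 3.43 = 186.804 mGal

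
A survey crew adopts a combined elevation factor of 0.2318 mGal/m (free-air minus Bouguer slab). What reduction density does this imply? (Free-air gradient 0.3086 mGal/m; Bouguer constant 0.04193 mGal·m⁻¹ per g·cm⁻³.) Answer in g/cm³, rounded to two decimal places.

1.83

0.2318 = 0.3086 − 0.04193 × ρ
ρ = (0.3086 − 0.2318) / 0.04193 = 1.83 g/cm³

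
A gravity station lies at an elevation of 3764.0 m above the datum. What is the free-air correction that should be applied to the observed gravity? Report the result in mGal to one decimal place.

Free-air correction = 0.3086 × 3764.0 = 1161.6 mGal

1161.6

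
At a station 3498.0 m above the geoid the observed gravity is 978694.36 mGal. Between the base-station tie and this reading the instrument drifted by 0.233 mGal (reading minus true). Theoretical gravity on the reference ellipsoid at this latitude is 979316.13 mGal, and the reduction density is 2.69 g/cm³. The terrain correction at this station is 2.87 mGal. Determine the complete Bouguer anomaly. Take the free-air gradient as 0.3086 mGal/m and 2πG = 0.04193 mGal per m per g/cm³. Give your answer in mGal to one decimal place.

65.8

Drift-corrected reading = 978694.36 − (0.233) = 978694.127 mGal
Free-air correction = 0.3086 × 3498.0 = 1079.48 mGal
Free-air anomaly = 978694.127 − 979316.13 + (1079.48) = 457.477 mGal
Bouguer slab correction = 0.04193 × 2.69 × 3498.0 = 394.55 mGal
Simple Bouguer anomaly = 457.477 − (394.55) = 62.927 mGal
Complete Bouguer anomaly = 62.927 + 2.87 = 65.797 mGal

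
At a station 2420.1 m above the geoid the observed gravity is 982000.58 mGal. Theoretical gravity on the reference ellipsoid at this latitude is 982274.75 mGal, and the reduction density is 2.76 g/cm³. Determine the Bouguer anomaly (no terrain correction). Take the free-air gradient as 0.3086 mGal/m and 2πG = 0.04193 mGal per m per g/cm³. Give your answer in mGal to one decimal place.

192.6

Free-air correction = 0.3086 × 2420.1 = 746.84 mGal
Free-air anomaly = 982000.58 − 982274.75 + (746.84) = 472.67 mGal
Bouguer slab correction = 0.04193 × 2.76 × 2420.1 = 280.07 mGal
Simple Bouguer anomaly = 472.67 − (280.07) = 192.60 mGal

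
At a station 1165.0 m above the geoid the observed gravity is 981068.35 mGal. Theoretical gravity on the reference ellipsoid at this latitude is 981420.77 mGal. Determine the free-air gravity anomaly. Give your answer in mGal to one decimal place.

7.1

Free-air correction = 0.3086 × 1165.0 = 359.52 mGal
Free-air anomaly = 981068.35 − 981420.77 + (359.52) = 7.10 mGal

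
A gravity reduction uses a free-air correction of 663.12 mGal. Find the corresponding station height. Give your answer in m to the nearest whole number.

h = 663.12 / 0.3086 = 2148.80 m

2149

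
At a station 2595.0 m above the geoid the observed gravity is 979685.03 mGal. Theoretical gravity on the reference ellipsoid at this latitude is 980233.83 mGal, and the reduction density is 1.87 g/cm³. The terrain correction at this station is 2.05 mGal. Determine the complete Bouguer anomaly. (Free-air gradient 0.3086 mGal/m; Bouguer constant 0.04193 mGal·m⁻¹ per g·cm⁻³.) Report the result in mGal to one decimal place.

Free-air correction = 0.3086 × 2595.0 = 800.82 mGal
Free-air anomaly = 979685.03 − 980233.83 + (800.82) = 252.02 mGal
Bouguer slab correction = 0.04193 × 1.87 × 2595.0 = 203.47 mGal
Simple Bouguer anomaly = 252.02 − (203.47) = 48.55 mGal
Complete Bouguer anomaly = 48.55 + 2.05 = 50.60 mGal

50.6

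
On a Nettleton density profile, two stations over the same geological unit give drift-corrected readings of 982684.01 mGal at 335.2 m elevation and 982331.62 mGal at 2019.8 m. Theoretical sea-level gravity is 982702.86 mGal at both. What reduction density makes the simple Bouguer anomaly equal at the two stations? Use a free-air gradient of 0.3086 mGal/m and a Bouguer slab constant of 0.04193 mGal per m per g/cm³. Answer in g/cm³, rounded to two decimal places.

2.37

Δg_obs = 982331.62 − 982684.01 = -352.39 mGal over Δh = 2019.8 − 335.2 = 1684.6 m
Equal Bouguer anomalies ⇒ Δg_obs + (0.3086 − 0.04193ρ)·Δh = 0
0.3086 − 0.04193ρ = −Δg_obs/Δh = 0.20918
ρ = (0.3086 − 0.20918) / 0.04193 = 2.37 g/cm³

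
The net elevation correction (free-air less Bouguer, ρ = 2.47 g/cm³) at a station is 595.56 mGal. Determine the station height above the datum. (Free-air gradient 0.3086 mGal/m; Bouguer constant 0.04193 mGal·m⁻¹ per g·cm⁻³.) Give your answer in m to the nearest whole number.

Combined gradient = 0.3086 − 0.04193 × 2.47 = 0.2050329 mGal/m
h = 595.56 / 0.2050329 = 2904.70 m

2905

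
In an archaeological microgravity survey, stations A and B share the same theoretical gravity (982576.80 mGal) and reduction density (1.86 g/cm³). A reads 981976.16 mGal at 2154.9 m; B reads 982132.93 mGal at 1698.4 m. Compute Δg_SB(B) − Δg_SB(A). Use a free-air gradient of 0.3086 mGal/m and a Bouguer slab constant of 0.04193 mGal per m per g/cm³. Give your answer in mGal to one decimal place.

51.5

Δg_SB(A) = 981976.16 − 982576.80 + 0.3086×2154.9 − 0.04193×1.86×2154.9 = -103.70 mGal
Δg_SB(B) = 982132.93 − 982576.80 + 0.3086×1698.4 − 0.04193×1.86×1698.4 = -52.20 mGal
Difference = -52.20 − (-103.70) = 51.50 mGal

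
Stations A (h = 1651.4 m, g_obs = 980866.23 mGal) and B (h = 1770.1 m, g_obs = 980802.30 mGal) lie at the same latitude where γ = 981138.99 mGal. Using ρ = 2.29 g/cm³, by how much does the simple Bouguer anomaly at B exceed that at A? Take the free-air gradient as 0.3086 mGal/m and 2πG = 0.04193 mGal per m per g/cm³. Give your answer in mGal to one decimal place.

-38.7

Δg_SB(A) = 980866.23 − 981138.99 + 0.3086×1651.4 − 0.04193×2.29×1651.4 = 78.30 mGal
Δg_SB(B) = 980802.30 − 981138.99 + 0.3086×1770.1 − 0.04193×2.29×1770.1 = 39.60 mGal
Difference = 39.60 − (78.30) = -38.70 mGal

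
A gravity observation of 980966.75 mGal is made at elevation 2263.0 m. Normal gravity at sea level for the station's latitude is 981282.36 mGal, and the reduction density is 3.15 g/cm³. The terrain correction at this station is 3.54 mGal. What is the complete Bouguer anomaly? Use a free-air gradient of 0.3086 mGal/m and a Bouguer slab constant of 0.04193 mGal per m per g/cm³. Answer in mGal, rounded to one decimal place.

87.4

Free-air correction = 0.3086 × 2263.0 = 698.36 mGal
Free-air anomaly = 980966.75 − 981282.36 + (698.36) = 382.75 mGal
Bouguer slab correction = 0.04193 × 3.15 × 2263.0 = 298.90 mGal
Simple Bouguer anomaly = 382.75 − (298.90) = 83.85 mGal
Complete Bouguer anomaly = 83.85 + 3.54 = 87.39 mGal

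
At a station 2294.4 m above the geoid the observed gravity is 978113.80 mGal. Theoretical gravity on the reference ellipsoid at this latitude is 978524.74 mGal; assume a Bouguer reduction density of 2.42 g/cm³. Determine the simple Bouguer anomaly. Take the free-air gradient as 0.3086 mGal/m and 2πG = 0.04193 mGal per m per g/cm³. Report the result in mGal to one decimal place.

64.3

Free-air correction = 0.3086 × 2294.4 = 708.05 mGal
Free-air anomaly = 978113.80 − 978524.74 + (708.05) = 297.11 mGal
Bouguer slab correction = 0.04193 × 2.42 × 2294.4 = 232.81 mGal
Simple Bouguer anomaly = 297.11 − (232.81) = 64.30 mGal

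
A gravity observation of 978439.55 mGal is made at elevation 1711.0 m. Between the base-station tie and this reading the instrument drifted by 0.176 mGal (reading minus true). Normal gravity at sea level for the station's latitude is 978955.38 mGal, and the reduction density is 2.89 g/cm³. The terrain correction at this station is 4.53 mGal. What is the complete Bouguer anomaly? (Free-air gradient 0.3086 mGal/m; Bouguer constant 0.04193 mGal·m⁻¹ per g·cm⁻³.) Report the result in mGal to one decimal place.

Drift-corrected reading = 978439.55 − (0.176) = 978439.374 mGal
Free-air correction = 0.3086 × 1711.0 = 528.01 mGal
Free-air anomaly = 978439.374 − 978955.38 + (528.01) = 12.004 mGal
Bouguer slab correction = 0.04193 × 2.89 × 1711.0 = 207.34 mGal
Simple Bouguer anomaly = 12.004 − (207.34) = -195.336 mGal
Complete Bouguer anomaly = -195.336 + 4.53 = -190.806 mGal

-190.8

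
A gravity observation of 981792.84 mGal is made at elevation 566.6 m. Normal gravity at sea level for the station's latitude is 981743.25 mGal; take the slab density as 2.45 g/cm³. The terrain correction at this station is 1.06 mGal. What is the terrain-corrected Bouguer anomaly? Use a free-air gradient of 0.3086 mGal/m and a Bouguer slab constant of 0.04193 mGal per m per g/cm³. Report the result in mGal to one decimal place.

167.3

Free-air correction = 0.3086 × 566.6 = 174.85 mGal
Free-air anomaly = 981792.84 − 981743.25 + (174.85) = 224.44 mGal
Bouguer slab correction = 0.04193 × 2.45 × 566.6 = 58.21 mGal
Simple Bouguer anomaly = 224.44 − (58.21) = 166.23 mGal
Complete Bouguer anomaly = 166.23 + 1.06 = 167.29 mGal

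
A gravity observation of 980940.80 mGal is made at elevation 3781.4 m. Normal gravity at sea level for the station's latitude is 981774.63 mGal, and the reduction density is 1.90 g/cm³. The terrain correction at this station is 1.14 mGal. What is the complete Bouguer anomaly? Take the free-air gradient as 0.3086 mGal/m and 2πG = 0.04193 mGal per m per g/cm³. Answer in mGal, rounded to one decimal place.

Free-air correction = 0.3086 × 3781.4 = 1166.94 mGal
Free-air anomaly = 980940.80 − 981774.63 + (1166.94) = 333.11 mGal
Bouguer slab correction = 0.04193 × 1.90 × 3781.4 = 301.25 mGal
Simple Bouguer anomaly = 333.11 − (301.25) = 31.86 mGal
Complete Bouguer anomaly = 31.86 + 1.14 = 33.00 mGal

33.0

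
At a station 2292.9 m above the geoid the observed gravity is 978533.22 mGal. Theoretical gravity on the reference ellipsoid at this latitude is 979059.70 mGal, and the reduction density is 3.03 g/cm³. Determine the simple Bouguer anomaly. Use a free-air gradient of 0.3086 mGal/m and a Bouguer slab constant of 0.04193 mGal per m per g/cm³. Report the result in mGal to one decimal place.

Free-air correction = 0.3086 × 2292.9 = 707.59 mGal
Free-air anomaly = 978533.22 − 979059.70 + (707.59) = 181.11 mGal
Bouguer slab correction = 0.04193 × 3.03 × 2292.9 = 291.31 mGal
Simple Bouguer anomaly = 181.11 − (291.31) = -110.20 mGal

-110.2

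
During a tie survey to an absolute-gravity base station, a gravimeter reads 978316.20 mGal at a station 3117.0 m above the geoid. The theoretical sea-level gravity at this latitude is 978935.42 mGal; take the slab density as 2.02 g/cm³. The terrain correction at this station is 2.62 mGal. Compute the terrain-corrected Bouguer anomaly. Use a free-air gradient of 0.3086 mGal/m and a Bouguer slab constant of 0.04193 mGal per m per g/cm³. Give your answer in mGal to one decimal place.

Free-air correction = 0.3086 × 3117.0 = 961.91 mGal
Free-air anomaly = 978316.20 − 978935.42 + (961.91) = 342.69 mGal
Bouguer slab correction = 0.04193 × 2.02 × 3117.0 = 264.01 mGal
Simple Bouguer anomaly = 342.69 − (264.01) = 78.68 mGal
Complete Bouguer anomaly = 78.68 + 2.62 = 81.30 mGal

81.3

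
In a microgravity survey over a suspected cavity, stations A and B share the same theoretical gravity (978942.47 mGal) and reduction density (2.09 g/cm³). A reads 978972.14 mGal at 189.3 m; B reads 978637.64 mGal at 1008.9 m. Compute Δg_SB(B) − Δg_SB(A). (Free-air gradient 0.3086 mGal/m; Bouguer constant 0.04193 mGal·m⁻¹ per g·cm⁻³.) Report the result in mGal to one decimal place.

Δg_SB(A) = 978972.14 − 978942.47 + 0.3086×189.3 − 0.04193×2.09×189.3 = 71.50 mGal
Δg_SB(B) = 978637.64 − 978942.47 + 0.3086×1008.9 − 0.04193×2.09×1008.9 = -81.90 mGal
Difference = -81.90 − (71.50) = -153.40 mGal

-153.4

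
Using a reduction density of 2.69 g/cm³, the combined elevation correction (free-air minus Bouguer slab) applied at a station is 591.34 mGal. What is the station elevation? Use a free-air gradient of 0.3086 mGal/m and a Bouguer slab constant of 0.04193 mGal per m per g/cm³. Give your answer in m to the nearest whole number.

3020

Combined gradient = 0.3086 − 0.04193 × 2.69 = 0.1958083 mGal/m
h = 591.34 / 0.1958083 = 3019.99 m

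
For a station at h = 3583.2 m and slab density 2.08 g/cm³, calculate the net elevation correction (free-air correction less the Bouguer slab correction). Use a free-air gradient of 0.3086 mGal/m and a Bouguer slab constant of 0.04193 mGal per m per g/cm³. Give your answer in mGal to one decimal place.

Combined gradient = 0.3086 − 0.04193 × 2.08 = 0.2213856 mGal/m
Combined elevation correction = 0.2213856 × 3583.2 = 793.3 mGal

793.3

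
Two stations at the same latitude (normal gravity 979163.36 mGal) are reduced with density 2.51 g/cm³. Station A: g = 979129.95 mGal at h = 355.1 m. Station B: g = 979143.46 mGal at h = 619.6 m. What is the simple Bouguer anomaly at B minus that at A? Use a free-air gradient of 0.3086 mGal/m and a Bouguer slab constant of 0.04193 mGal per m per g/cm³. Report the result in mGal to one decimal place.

67.3

Δg_SB(A) = 979129.95 − 979163.36 + 0.3086×355.1 − 0.04193×2.51×355.1 = 38.80 mGal
Δg_SB(B) = 979143.46 − 979163.36 + 0.3086×619.6 − 0.04193×2.51×619.6 = 106.10 mGal
Difference = 106.10 − (38.80) = 67.30 mGal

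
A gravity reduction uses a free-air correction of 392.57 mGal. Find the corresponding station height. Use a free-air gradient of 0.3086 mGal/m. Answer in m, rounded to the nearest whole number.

h = 392.57 / 0.3086 = 1272.10 m

1272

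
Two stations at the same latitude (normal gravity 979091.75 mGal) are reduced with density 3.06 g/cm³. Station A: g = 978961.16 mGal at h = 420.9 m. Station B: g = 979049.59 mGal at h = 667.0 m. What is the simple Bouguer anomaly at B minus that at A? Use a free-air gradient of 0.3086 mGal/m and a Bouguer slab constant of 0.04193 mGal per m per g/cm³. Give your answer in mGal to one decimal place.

Δg_SB(A) = 978961.16 − 979091.75 + 0.3086×420.9 − 0.04193×3.06×420.9 = -54.70 mGal
Δg_SB(B) = 979049.59 − 979091.75 + 0.3086×667.0 − 0.04193×3.06×667.0 = 78.10 mGal
Difference = 78.10 − (-54.70) = 132.80 mGal

132.8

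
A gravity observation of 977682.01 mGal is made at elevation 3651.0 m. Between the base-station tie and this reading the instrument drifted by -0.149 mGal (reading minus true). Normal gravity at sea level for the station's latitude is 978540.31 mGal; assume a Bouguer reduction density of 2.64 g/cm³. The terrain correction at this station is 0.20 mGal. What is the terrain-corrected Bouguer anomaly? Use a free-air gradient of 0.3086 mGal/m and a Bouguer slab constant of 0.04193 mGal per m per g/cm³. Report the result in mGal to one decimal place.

-135.4

Drift-corrected reading = 977682.01 − (-0.149) = 977682.159 mGal
Free-air correction = 0.3086 × 3651.0 = 1126.70 mGal
Free-air anomaly = 977682.159 − 978540.31 + (1126.70) = 268.549 mGal
Bouguer slab correction = 0.04193 × 2.64 × 3651.0 = 404.15 mGal
Simple Bouguer anomaly = 268.549 − (404.15) = -135.601 mGal
Complete Bouguer anomaly = -135.601 + 0.20 = -135.401 mGal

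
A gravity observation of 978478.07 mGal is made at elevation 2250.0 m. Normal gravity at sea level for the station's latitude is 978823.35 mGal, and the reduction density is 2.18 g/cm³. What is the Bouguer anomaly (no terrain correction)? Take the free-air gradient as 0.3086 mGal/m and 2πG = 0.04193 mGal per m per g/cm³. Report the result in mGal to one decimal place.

143.4

Free-air correction = 0.3086 × 2250.0 = 694.35 mGal
Free-air anomaly = 978478.07 − 978823.35 + (694.35) = 349.07 mGal
Bouguer slab correction = 0.04193 × 2.18 × 2250.0 = 205.67 mGal
Simple Bouguer anomaly = 349.07 − (205.67) = 143.40 mGal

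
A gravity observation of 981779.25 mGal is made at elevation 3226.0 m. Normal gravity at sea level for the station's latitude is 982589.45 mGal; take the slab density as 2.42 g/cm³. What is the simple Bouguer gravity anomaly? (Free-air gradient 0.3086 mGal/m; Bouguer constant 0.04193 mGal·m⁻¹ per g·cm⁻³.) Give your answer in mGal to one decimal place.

Free-air correction = 0.3086 × 3226.0 = 995.54 mGal
Free-air anomaly = 981779.25 − 982589.45 + (995.54) = 185.34 mGal
Bouguer slab correction = 0.04193 × 2.42 × 3226.0 = 327.34 mGal
Simple Bouguer anomaly = 185.34 − (327.34) = -142.00 mGal

-142.0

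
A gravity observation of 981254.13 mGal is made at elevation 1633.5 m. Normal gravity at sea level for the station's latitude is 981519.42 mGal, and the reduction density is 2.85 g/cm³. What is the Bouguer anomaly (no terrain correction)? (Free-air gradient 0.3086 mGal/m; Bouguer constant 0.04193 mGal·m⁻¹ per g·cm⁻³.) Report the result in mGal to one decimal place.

Free-air correction = 0.3086 × 1633.5 = 504.10 mGal
Free-air anomaly = 981254.13 − 981519.42 + (504.10) = 238.81 mGal
Bouguer slab correction = 0.04193 × 2.85 × 1633.5 = 195.20 mGal
Simple Bouguer anomaly = 238.81 − (195.20) = 43.61 mGal

43.6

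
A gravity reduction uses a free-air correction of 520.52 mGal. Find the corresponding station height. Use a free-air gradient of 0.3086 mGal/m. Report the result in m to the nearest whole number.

1687

h = 520.52 / 0.3086 = 1686.71 m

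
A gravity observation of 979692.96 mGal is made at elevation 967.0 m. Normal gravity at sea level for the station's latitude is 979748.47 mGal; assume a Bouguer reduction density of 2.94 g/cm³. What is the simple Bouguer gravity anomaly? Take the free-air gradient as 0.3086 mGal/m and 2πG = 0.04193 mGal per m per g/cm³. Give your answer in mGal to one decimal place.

Free-air correction = 0.3086 × 967.0 = 298.42 mGal
Free-air anomaly = 979692.96 − 979748.47 + (298.42) = 242.91 mGal
Bouguer slab correction = 0.04193 × 2.94 × 967.0 = 119.21 mGal
Simple Bouguer anomaly = 242.91 − (119.21) = 123.70 mGal

123.7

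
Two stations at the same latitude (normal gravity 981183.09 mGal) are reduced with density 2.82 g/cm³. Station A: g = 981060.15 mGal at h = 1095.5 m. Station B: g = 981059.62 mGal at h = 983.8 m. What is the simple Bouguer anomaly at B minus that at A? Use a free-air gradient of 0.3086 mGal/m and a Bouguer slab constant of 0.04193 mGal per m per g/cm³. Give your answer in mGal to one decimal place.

Δg_SB(A) = 981060.15 − 981183.09 + 0.3086×1095.5 − 0.04193×2.82×1095.5 = 85.60 mGal
Δg_SB(B) = 981059.62 − 981183.09 + 0.3086×983.8 − 0.04193×2.82×983.8 = 63.80 mGal
Difference = 63.80 − (85.60) = -21.80 mGal

-21.8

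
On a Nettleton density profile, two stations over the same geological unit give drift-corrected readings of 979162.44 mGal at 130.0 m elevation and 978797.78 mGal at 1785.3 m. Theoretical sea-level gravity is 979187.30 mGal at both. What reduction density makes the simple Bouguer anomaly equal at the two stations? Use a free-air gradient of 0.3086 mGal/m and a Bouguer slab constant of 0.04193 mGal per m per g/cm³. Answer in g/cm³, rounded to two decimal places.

Δg_obs = 978797.78 − 979162.44 = -364.66 mGal over Δh = 1785.3 − 130.0 = 1655.3 m
Equal Bouguer anomalies ⇒ Δg_obs + (0.3086 − 0.04193ρ)·Δh = 0
0.3086 − 0.04193ρ = −Δg_obs/Δh = 0.22030
ρ = (0.3086 − 0.22030) / 0.04193 = 2.11 g/cm³

2.11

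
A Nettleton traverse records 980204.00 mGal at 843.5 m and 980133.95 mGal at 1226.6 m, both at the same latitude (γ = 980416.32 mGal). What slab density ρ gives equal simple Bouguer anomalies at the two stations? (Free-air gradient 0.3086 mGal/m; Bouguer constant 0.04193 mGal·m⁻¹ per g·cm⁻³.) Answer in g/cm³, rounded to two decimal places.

Δg_obs = 980133.95 − 980204.00 = -70.05 mGal over Δh = 1226.6 − 843.5 = 383.1 m
Equal Bouguer anomalies ⇒ Δg_obs + (0.3086 − 0.04193ρ)·Δh = 0
0.3086 − 0.04193ρ = −Δg_obs/Δh = 0.18285
ρ = (0.3086 − 0.18285) / 0.04193 = 3.00 g/cm³

3.00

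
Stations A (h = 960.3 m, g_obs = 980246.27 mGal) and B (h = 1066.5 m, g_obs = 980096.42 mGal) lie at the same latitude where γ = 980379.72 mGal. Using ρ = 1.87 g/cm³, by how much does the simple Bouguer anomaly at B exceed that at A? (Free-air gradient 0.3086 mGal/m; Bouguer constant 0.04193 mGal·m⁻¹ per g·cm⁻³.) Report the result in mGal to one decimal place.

-125.4

Δg_SB(A) = 980246.27 − 980379.72 + 0.3086×960.3 − 0.04193×1.87×960.3 = 87.60 mGal
Δg_SB(B) = 980096.42 − 980379.72 + 0.3086×1066.5 − 0.04193×1.87×1066.5 = -37.80 mGal
Difference = -37.80 − (87.60) = -125.40 mGal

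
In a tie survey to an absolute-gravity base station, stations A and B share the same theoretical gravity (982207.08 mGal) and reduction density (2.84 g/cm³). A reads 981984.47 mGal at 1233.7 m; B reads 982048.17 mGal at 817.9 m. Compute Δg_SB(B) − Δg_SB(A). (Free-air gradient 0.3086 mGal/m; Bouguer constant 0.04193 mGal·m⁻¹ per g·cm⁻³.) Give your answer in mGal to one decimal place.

Δg_SB(A) = 981984.47 − 982207.08 + 0.3086×1233.7 − 0.04193×2.84×1233.7 = 11.20 mGal
Δg_SB(B) = 982048.17 − 982207.08 + 0.3086×817.9 − 0.04193×2.84×817.9 = -3.90 mGal
Difference = -3.90 − (11.20) = -15.10 mGal

-15.1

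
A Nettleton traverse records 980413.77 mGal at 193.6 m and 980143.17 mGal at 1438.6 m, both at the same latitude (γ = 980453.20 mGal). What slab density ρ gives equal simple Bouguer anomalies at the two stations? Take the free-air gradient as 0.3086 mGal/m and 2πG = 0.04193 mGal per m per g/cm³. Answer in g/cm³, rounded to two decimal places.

Δg_obs = 980143.17 − 980413.77 = -270.60 mGal over Δh = 1438.6 − 193.6 = 1245.0 m
Equal Bouguer anomalies ⇒ Δg_obs + (0.3086 − 0.04193ρ)·Δh = 0
0.3086 − 0.04193ρ = −Δg_obs/Δh = 0.21735
ρ = (0.3086 − 0.21735) / 0.04193 = 2.18 g/cm³

2.18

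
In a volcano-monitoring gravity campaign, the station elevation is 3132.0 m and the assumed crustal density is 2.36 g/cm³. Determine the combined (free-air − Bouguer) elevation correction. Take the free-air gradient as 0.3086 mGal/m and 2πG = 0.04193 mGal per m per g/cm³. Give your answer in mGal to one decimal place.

656.6

Combined gradient = 0.3086 − 0.04193 × 2.36 = 0.2096452 mGal/m
Combined elevation correction = 0.2096452 × 3132.0 = 656.6 mGal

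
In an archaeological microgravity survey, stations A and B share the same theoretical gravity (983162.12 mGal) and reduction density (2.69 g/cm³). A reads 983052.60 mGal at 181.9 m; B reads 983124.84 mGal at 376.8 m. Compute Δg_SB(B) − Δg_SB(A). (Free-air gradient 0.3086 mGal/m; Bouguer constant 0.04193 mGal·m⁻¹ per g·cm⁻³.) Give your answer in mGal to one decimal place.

110.4

Δg_SB(A) = 983052.60 − 983162.12 + 0.3086×181.9 − 0.04193×2.69×181.9 = -73.90 mGal
Δg_SB(B) = 983124.84 − 983162.12 + 0.3086×376.8 − 0.04193×2.69×376.8 = 36.50 mGal
Difference = 36.50 − (-73.90) = 110.40 mGal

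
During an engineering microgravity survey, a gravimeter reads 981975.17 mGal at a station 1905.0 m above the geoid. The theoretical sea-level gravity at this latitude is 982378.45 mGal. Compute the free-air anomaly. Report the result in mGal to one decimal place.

Free-air correction = 0.3086 × 1905.0 = 587.88 mGal
Free-air anomaly = 981975.17 − 982378.45 + (587.88) = 184.60 mGal

184.6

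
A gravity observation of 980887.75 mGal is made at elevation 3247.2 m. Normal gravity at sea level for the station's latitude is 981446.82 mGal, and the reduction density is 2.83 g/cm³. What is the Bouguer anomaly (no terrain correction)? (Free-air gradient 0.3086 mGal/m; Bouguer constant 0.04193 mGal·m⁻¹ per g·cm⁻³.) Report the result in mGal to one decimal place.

57.7

Free-air correction = 0.3086 × 3247.2 = 1002.09 mGal
Free-air anomaly = 980887.75 − 981446.82 + (1002.09) = 443.02 mGal
Bouguer slab correction = 0.04193 × 2.83 × 3247.2 = 385.32 mGal
Simple Bouguer anomaly = 443.02 − (385.32) = 57.70 mGal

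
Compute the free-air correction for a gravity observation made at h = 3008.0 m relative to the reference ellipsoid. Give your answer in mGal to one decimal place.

928.3

Free-air correction = 0.3086 × 3008.0 = 928.3 mGal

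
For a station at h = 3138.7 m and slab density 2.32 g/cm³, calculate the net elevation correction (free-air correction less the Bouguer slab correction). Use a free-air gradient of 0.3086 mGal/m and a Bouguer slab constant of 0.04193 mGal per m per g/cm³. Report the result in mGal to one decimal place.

663.3

Combined gradient = 0.3086 − 0.04193 × 2.32 = 0.2113224 mGal/m
Combined elevation correction = 0.2113224 × 3138.7 = 663.3 mGal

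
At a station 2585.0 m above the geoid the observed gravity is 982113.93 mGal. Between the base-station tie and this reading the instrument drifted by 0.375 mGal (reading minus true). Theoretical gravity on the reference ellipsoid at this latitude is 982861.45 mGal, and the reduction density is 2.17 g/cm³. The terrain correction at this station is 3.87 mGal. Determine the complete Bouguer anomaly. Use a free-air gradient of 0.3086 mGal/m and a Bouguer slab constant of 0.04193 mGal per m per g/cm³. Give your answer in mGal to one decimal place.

Drift-corrected reading = 982113.93 − (0.375) = 982113.555 mGal
Free-air correction = 0.3086 × 2585.0 = 797.73 mGal
Free-air anomaly = 982113.555 − 982861.45 + (797.73) = 49.835 mGal
Bouguer slab correction = 0.04193 × 2.17 × 2585.0 = 235.20 mGal
Simple Bouguer anomaly = 49.835 − (235.20) = -185.365 mGal
Complete Bouguer anomaly = -185.365 + 3.87 = -181.495 mGal

-181.5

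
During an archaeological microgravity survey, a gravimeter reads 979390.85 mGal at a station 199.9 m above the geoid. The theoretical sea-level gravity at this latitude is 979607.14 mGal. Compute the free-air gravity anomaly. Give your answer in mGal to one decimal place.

-154.6

Free-air correction = 0.3086 × 199.9 = 61.69 mGal
Free-air anomaly = 979390.85 − 979607.14 + (61.69) = -154.60 mGal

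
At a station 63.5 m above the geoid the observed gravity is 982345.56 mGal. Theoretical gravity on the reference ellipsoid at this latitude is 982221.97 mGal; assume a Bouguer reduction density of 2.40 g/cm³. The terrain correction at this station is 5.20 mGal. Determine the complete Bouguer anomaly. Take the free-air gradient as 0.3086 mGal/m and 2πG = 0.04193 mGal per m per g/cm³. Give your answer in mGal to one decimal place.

142.0

Free-air correction = 0.3086 × 63.5 = 19.60 mGal
Free-air anomaly = 982345.56 − 982221.97 + (19.60) = 143.19 mGal
Bouguer slab correction = 0.04193 × 2.40 × 63.5 = 6.39 mGal
Simple Bouguer anomaly = 143.19 − (6.39) = 136.80 mGal
Complete Bouguer anomaly = 136.80 + 5.20 = 142.00 mGal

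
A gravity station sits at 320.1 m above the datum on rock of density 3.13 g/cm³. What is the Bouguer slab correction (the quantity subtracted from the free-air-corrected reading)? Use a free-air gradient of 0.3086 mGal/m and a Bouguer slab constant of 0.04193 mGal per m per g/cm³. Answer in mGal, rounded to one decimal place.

Bouguer slab correction = 0.04193 × 3.13 × 320.1 = 42.0 mGal

42.0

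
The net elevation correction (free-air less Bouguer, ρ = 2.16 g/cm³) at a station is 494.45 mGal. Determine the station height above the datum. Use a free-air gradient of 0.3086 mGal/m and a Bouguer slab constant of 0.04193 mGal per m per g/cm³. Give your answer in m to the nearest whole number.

2268

Combined gradient = 0.3086 − 0.04193 × 2.16 = 0.2180312 mGal/m
h = 494.45 / 0.2180312 = 2267.79 m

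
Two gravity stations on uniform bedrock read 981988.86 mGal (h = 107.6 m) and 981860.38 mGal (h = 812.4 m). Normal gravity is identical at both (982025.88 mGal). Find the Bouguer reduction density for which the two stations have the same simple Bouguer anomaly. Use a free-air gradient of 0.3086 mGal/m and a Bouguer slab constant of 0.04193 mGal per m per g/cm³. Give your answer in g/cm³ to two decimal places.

Δg_obs = 981860.38 − 981988.86 = -128.48 mGal over Δh = 812.4 − 107.6 = 704.8 m
Equal Bouguer anomalies ⇒ Δg_obs + (0.3086 − 0.04193ρ)·Δh = 0
0.3086 − 0.04193ρ = −Δg_obs/Δh = 0.18229
ρ = (0.3086 − 0.18229) / 0.04193 = 3.01 g/cm³

3.01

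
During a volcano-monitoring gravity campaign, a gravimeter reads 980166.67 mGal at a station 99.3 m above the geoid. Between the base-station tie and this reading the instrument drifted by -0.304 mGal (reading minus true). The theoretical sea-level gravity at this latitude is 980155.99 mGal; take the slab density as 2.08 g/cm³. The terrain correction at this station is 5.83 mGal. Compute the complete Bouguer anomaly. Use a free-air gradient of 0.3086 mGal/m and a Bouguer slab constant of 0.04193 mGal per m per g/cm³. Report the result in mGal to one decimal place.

38.8

Drift-corrected reading = 980166.67 − (-0.304) = 980166.974 mGal
Free-air correction = 0.3086 × 99.3 = 30.64 mGal
Free-air anomaly = 980166.974 − 980155.99 + (30.64) = 41.624 mGal
Bouguer slab correction = 0.04193 × 2.08 × 99.3 = 8.66 mGal
Simple Bouguer anomaly = 41.624 − (8.66) = 32.964 mGal
Complete Bouguer anomaly = 32.964 + 5.83 = 38.794 mGal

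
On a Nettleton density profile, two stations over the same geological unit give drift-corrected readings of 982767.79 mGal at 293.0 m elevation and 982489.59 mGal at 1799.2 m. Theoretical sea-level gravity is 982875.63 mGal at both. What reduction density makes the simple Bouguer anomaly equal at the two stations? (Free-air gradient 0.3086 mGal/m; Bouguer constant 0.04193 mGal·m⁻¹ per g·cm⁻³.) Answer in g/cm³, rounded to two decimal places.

2.95

Δg_obs = 982489.59 − 982767.79 = -278.20 mGal over Δh = 1799.2 − 293.0 = 1506.2 m
Equal Bouguer anomalies ⇒ Δg_obs + (0.3086 − 0.04193ρ)·Δh = 0
0.3086 − 0.04193ρ = −Δg_obs/Δh = 0.18470
ρ = (0.3086 − 0.18470) / 0.04193 = 2.95 g/cm³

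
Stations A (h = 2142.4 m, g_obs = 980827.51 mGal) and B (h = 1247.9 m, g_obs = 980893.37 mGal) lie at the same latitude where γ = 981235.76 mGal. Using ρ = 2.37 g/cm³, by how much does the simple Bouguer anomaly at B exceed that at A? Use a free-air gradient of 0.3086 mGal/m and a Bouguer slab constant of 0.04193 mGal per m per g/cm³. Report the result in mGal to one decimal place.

-121.3

Δg_SB(A) = 980827.51 − 981235.76 + 0.3086×2142.4 − 0.04193×2.37×2142.4 = 40.00 mGal
Δg_SB(B) = 980893.37 − 981235.76 + 0.3086×1247.9 − 0.04193×2.37×1247.9 = -81.30 mGal
Difference = -81.30 − (40.00) = -121.30 mGal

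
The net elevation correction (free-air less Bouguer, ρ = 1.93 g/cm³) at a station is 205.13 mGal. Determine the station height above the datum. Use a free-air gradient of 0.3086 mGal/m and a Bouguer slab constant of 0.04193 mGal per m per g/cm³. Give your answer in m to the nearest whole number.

Combined gradient = 0.3086 − 0.04193 × 1.93 = 0.2276751 mGal/m
h = 205.13 / 0.2276751 = 900.98 m

901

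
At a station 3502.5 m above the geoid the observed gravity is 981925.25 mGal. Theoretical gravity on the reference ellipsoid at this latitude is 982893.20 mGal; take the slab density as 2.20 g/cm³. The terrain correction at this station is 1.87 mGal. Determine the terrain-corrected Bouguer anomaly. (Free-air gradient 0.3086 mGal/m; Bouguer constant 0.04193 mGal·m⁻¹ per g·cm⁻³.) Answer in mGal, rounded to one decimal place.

Free-air correction = 0.3086 × 3502.5 = 1080.87 mGal
Free-air anomaly = 981925.25 − 982893.20 + (1080.87) = 112.92 mGal
Bouguer slab correction = 0.04193 × 2.20 × 3502.5 = 323.09 mGal
Simple Bouguer anomaly = 112.92 − (323.09) = -210.17 mGal
Complete Bouguer anomaly = -210.17 + 1.87 = -208.30 mGal

-208.3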